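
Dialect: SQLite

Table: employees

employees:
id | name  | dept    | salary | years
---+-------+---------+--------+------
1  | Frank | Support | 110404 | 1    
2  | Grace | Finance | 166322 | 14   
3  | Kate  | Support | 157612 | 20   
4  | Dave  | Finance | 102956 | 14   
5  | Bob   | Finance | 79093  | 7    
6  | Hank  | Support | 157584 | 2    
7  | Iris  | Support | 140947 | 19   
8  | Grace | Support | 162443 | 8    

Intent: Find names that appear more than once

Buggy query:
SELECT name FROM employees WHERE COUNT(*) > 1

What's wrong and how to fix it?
Bug: COUNT(*) is an aggregate and cannot be used in WHERE

Fix: GROUP BY name, then filter groups with HAVING COUNT(*) > 1

Corrected query:
SELECT name FROM employees GROUP BY name HAVING COUNT(*) > 1

Result:
name 
-----
Grace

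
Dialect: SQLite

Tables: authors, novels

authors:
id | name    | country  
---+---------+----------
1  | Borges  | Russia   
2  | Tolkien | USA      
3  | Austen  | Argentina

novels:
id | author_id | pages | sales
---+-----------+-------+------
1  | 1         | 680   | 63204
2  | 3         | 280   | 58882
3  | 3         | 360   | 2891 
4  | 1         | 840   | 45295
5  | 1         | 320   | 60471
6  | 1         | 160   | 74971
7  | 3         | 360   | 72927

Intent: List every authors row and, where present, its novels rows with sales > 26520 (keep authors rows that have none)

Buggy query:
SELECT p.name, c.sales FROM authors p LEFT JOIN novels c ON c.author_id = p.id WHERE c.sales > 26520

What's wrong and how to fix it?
Bug: Filtering c.sales in WHERE discards the NULL rows produced by LEFT JOIN, turning it into an inner join

Fix: Move the right-table condition into the ON clause so unmatched parents are kept

Corrected query:
SELECT p.name, c.sales FROM authors p LEFT JOIN novels c ON c.author_id = p.id AND c.sales > 26520

Result:
name    | sales
--------+------
Borges  | 45295
Borges  | 60471
Borges  | 63204
Borges  | 74971
Tolkien | NULL 
Austen  | 58882
Austen  | 72927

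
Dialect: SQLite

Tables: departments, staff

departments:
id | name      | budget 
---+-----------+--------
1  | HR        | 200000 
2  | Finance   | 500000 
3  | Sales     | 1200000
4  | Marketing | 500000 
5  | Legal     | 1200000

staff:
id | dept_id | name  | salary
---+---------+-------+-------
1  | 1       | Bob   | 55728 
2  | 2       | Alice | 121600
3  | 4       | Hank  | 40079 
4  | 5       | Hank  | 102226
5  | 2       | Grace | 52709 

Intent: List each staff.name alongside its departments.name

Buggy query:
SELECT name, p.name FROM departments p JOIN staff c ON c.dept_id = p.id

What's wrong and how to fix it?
Bug: 'name' exists in both joined tables, so the database can't tell which one is meant

Fix: Qualify the column with its table alias (c.name)

Corrected query:
SELECT c.name, p.name FROM departments p JOIN staff c ON c.dept_id = p.id

Result:
name  | name     
------+----------
Bob   | HR       
Alice | Finance  
Hank  | Marketing
Hank  | Legal    
Grace | Finance  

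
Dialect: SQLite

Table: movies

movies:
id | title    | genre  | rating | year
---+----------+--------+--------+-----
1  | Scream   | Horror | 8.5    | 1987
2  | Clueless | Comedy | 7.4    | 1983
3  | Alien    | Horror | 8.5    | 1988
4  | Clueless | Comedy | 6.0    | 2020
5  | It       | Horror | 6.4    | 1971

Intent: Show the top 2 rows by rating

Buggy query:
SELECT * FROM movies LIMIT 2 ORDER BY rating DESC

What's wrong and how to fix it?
Bug: LIMIT must come after ORDER BY

Fix: Sort with ORDER BY, then apply LIMIT

Corrected query:
SELECT * FROM movies ORDER BY rating DESC LIMIT 2

Result:
id | title  | genre  | rating | year
---+--------+--------+--------+-----
1  | Scream | Horror | 8.5    | 1987
3  | Alien  | Horror | 8.5    | 1988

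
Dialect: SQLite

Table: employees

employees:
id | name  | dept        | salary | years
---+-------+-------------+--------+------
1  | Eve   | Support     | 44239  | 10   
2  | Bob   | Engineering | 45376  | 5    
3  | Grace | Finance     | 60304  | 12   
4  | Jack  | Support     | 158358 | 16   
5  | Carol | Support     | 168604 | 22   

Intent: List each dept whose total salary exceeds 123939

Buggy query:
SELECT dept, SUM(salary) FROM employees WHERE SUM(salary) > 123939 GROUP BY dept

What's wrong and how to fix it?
Bug: WHERE runs before GROUP BY, so aggregates aren't available there

Fix: Use HAVING (which filters groups after aggregation) instead of WHERE

Corrected query:
SELECT dept, SUM(salary) FROM employees GROUP BY dept HAVING SUM(salary) > 123939

Result:
dept    | SUM(salary)
--------+------------
Support | 371201     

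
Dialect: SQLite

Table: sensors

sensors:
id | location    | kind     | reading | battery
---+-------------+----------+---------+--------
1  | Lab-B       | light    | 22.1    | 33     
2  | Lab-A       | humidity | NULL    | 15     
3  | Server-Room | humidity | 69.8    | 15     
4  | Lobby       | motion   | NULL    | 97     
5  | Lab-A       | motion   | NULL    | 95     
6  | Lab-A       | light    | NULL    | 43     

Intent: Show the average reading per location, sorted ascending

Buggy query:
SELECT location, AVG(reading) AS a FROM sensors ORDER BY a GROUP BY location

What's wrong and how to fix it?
Bug: GROUP BY must precede ORDER BY

Fix: Move ORDER BY to the end, after GROUP BY

Corrected query:
SELECT location, AVG(reading) AS a FROM sensors GROUP BY location ORDER BY a

Result:
location    | a   
------------+-----
Lab-A       | NULL
Lobby       | NULL
Lab-B       | 22.1
Server-Room | 69.8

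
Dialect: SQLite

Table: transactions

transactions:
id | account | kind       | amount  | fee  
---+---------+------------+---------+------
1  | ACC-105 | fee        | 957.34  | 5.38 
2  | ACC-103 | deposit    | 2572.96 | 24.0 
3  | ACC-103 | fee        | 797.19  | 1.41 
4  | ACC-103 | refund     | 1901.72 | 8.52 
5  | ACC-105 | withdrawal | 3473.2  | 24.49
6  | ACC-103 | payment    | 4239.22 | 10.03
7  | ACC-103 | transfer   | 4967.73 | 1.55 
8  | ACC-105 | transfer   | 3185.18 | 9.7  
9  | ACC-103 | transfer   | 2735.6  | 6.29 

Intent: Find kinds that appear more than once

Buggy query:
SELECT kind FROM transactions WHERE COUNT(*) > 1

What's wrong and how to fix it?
Bug: WHERE can't reference COUNT(*); aggregates are computed after WHERE

Fix: GROUP BY kind, then filter groups with HAVING COUNT(*) > 1

Corrected query:
SELECT kind FROM transactions GROUP BY kind HAVING COUNT(*) > 1

Result:
kind    
--------
fee     
transfer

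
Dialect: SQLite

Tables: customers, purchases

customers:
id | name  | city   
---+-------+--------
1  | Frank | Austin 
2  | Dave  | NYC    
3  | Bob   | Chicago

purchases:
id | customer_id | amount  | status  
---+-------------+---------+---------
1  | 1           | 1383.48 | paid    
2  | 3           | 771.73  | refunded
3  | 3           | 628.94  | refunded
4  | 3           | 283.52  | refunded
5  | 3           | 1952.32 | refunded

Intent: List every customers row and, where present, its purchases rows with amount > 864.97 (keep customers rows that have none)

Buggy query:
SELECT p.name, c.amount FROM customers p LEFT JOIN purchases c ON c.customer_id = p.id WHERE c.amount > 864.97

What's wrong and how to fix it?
Bug: Filtering c.amount in WHERE discards the NULL rows produced by LEFT JOIN, turning it into an inner join

Fix: Put 'c.amount > 864.97' in the JOIN's ON clause instead of WHERE

Corrected query:
SELECT p.name, c.amount FROM customers p LEFT JOIN purchases c ON c.customer_id = p.id AND c.amount > 864.97

Result:
name  | amount 
------+--------
Frank | 1383.48
Dave  | NULL   
Bob   | 1952.32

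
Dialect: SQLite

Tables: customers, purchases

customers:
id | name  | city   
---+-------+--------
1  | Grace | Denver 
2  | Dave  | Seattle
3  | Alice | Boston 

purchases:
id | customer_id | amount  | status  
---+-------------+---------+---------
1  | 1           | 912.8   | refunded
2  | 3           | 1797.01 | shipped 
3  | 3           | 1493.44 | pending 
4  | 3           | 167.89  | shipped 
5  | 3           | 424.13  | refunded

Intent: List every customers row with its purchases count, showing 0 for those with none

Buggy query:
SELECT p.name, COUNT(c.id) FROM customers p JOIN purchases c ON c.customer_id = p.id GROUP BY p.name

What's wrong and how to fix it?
Bug: An inner join excludes parents with zero children

Fix: Use LEFT JOIN so parents without children still appear (COUNT(c.id) gives 0)

Corrected query:
SELECT p.name, COUNT(c.id) FROM customers p LEFT JOIN purchases c ON c.customer_id = p.id GROUP BY p.name

Result:
name  | COUNT(c.id)
------+------------
Alice | 4          
Dave  | 0          
Grace | 1          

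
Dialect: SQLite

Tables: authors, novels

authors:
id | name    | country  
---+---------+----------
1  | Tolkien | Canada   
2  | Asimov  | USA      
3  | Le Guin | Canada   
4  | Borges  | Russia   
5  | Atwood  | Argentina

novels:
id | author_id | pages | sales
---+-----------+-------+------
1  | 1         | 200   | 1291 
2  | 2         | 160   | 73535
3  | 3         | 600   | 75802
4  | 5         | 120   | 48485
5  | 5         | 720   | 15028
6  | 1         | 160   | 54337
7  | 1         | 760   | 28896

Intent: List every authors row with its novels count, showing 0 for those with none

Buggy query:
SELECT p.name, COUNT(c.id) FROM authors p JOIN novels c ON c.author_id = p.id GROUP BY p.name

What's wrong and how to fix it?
Bug: An inner join excludes parents with zero children

Fix: Use LEFT JOIN so parents without children still appear (COUNT(c.id) gives 0)

Corrected query:
SELECT p.name, COUNT(c.id) FROM authors p LEFT JOIN novels c ON c.author_id = p.id GROUP BY p.name

Result:
name    | COUNT(c.id)
--------+------------
Asimov  | 1          
Atwood  | 2          
Borges  | 0          
Le Guin | 1          
Tolkien | 3          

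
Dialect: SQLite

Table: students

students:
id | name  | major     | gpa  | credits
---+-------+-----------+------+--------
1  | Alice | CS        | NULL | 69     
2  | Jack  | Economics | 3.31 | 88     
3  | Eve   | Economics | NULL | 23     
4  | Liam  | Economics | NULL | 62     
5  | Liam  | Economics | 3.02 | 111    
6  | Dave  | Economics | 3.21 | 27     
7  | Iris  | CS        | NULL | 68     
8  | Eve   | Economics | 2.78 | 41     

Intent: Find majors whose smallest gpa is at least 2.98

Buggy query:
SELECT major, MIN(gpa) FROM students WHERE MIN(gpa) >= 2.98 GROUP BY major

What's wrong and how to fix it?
Bug: Aggregates like MIN are computed per group after WHERE runs

Fix: Replace WHERE with HAVING after the GROUP BY

Corrected query:
SELECT major, MIN(gpa) FROM students GROUP BY major HAVING MIN(gpa) >= 2.98

Result:
(no rows)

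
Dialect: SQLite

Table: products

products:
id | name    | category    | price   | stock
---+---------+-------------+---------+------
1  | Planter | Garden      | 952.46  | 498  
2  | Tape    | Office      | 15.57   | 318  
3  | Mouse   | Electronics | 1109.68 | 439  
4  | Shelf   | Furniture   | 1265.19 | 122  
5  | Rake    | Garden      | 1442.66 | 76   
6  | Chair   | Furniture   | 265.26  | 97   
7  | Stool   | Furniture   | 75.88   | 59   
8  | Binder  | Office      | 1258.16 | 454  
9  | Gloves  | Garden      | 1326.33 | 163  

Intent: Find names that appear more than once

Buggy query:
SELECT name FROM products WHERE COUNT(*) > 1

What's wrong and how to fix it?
Bug: WHERE can't reference COUNT(*); aggregates are computed after WHERE

Fix: GROUP BY name, then filter groups with HAVING COUNT(*) > 1

Corrected query:
SELECT name FROM products GROUP BY name HAVING COUNT(*) > 1

Result:
(no rows)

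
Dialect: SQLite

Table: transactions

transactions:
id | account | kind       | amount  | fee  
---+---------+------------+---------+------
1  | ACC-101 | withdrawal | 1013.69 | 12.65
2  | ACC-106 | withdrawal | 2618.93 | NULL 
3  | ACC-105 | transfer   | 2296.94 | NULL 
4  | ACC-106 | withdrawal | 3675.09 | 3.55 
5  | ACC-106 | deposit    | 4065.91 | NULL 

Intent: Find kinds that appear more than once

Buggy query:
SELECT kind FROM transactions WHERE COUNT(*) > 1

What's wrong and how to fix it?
Bug: WHERE can't reference COUNT(*); aggregates are computed after WHERE

Fix: GROUP BY kind, then filter groups with HAVING COUNT(*) > 1

Corrected query:
SELECT kind FROM transactions GROUP BY kind HAVING COUNT(*) > 1

Result:
kind      
----------
withdrawal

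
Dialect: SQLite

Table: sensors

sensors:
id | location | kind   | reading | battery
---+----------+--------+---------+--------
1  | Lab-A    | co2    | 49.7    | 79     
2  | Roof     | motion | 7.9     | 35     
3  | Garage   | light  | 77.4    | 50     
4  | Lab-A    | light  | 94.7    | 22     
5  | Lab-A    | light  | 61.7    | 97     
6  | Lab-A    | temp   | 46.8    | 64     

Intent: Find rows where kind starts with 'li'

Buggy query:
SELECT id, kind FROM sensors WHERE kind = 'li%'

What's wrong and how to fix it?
Bug: '=' compares the literal string including the % character; pattern matching needs LIKE

Fix: Replace '=' with LIKE so 'li%' is treated as a pattern

Corrected query:
SELECT id, kind FROM sensors WHERE kind LIKE 'li%'

Result:
id | kind 
---+------
3  | light
4  | light
5  | light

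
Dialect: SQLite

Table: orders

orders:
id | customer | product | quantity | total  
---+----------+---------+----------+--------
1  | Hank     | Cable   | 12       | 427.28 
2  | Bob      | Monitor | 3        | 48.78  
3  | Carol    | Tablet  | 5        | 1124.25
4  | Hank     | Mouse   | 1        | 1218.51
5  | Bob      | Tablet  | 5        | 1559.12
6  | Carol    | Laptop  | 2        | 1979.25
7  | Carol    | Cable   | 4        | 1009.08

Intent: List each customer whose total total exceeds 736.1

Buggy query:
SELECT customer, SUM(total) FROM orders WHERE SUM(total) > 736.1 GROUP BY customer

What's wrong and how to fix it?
Bug: WHERE runs before GROUP BY, so aggregates aren't available there

Fix: Move the aggregate condition to a HAVING clause

Corrected query:
SELECT customer, SUM(total) FROM orders GROUP BY customer HAVING SUM(total) > 736.1

Result:
customer | SUM(total)
---------+-----------
Bob      | 1607.9    
Carol    | 4112.58   
Hank     | 1645.79   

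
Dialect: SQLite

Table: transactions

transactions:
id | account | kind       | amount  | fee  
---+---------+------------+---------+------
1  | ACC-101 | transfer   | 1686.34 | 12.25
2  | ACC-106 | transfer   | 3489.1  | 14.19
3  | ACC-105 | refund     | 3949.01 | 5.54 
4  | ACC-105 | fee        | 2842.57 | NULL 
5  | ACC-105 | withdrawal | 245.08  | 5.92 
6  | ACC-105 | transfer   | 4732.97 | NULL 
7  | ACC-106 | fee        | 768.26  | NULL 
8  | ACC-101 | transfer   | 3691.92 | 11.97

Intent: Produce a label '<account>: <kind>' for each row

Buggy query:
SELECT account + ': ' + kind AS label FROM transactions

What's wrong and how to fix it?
Bug: '+' is numeric addition; on text columns SQLite converts them to 0 instead of concatenating

Fix: Replace + with || to concatenate text

Corrected query:
SELECT account || ': ' || kind AS label FROM transactions

Result:
label              
-------------------
ACC-101: transfer  
ACC-106: transfer  
ACC-105: refund    
ACC-105: fee       
ACC-105: withdrawal
ACC-105: transfer  
ACC-106: fee       
ACC-101: transfer  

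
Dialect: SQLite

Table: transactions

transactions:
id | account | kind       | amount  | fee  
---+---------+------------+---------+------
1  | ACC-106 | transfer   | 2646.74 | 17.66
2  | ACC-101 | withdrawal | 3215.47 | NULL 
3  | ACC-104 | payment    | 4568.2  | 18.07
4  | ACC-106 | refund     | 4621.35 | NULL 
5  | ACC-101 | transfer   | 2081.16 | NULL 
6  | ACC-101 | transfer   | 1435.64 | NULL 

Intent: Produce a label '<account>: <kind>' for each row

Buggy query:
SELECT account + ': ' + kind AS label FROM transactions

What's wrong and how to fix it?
Bug: '+' is numeric addition; on text columns SQLite converts them to 0 instead of concatenating

Fix: Use the || operator for string concatenation

Corrected query:
SELECT account || ': ' || kind AS label FROM transactions

Result:
label              
-------------------
ACC-106: transfer  
ACC-101: withdrawal
ACC-104: payment   
ACC-106: refund    
ACC-101: transfer  
ACC-101: transfer  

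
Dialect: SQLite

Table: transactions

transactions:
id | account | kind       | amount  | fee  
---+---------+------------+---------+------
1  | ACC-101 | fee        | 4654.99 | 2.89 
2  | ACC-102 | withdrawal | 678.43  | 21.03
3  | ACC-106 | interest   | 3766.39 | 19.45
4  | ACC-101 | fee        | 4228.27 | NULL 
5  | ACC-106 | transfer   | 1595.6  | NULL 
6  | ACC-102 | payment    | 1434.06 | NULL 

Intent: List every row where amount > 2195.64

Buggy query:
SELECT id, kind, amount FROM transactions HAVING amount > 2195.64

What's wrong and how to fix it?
Bug: HAVING filters the output of aggregation, but this query has no GROUP BY and no aggregate functions, so SQLite rejects it (HAVING clause on a non-aggregate query); the condition here is per row

Fix: Use WHERE for row-level filtering

Corrected query:
SELECT id, kind, amount FROM transactions WHERE amount > 2195.64

Result:
id | kind     | amount 
---+----------+--------
1  | fee      | 4654.99
3  | interest | 3766.39
4  | fee      | 4228.27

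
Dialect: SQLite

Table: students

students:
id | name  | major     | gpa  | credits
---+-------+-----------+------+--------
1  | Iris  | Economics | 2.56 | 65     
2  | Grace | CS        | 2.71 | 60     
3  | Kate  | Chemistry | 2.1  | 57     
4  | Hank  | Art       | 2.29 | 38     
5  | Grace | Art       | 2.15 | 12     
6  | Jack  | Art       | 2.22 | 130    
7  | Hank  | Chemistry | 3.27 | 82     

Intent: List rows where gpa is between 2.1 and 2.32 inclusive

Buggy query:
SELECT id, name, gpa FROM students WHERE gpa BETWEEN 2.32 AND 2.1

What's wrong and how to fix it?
Bug: The bounds are reversed; BETWEEN a AND b requires a <= b to match anything

Fix: Swap the bounds so the smaller value comes first

Corrected query:
SELECT id, name, gpa FROM students WHERE gpa BETWEEN 2.1 AND 2.32

Result:
id | name  | gpa 
---+-------+-----
3  | Kate  | 2.1 
4  | Hank  | 2.29
5  | Grace | 2.15
6  | Jack  | 2.22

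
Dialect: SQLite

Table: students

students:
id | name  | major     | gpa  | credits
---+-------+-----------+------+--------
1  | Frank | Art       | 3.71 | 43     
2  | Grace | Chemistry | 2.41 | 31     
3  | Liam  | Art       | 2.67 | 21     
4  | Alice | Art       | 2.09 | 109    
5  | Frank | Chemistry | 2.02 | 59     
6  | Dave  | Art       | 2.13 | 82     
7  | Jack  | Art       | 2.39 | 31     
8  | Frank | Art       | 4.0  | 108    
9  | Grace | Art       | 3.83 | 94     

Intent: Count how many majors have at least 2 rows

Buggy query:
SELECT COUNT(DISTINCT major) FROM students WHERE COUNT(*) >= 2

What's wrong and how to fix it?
Bug: WHERE filters individual rows, not groups, so a group-level COUNT is invalid there

Fix: Use a subquery that GROUPs and filters with HAVING, then count its rows

Corrected query:
SELECT COUNT(*) FROM (SELECT major FROM students GROUP BY major HAVING COUNT(*) >= 2)

Result:
COUNT(*)
--------
2       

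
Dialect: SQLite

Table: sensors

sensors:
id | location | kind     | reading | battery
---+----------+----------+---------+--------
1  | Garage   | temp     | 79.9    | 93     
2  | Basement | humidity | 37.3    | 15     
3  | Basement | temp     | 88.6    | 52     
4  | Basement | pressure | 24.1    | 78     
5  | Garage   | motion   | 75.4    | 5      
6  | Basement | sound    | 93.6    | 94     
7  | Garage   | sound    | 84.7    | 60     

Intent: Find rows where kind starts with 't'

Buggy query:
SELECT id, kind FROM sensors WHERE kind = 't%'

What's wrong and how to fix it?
Bug: '=' compares the literal string including the % character; pattern matching needs LIKE

Fix: Use LIKE for wildcard pattern matching

Corrected query:
SELECT id, kind FROM sensors WHERE kind LIKE 't%'

Result:
id | kind
---+-----
1  | temp
3  | temp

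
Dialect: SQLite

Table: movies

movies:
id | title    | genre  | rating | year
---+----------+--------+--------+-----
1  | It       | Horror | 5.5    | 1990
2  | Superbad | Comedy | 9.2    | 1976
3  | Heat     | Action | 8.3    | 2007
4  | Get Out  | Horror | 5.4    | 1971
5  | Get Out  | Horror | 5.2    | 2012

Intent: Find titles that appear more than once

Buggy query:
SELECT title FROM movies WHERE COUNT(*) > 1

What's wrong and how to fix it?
Bug: COUNT(*) is an aggregate and cannot be used in WHERE

Fix: Group first, then use HAVING for the count condition

Corrected query:
SELECT title FROM movies GROUP BY title HAVING COUNT(*) > 1

Result:
title  
-------
Get Out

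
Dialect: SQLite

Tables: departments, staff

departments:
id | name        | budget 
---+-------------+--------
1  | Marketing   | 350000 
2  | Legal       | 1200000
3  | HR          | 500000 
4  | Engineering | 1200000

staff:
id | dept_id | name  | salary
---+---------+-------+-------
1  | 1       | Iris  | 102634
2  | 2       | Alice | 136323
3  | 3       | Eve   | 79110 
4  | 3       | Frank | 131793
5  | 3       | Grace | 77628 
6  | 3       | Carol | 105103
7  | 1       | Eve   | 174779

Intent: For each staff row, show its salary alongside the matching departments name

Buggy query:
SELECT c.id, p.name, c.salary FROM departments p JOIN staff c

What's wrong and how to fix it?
Bug: JOIN with no ON clause produces a cartesian product; every staff row pairs with every departments row

Fix: Add ON c.dept_id = p.id to the JOIN

Corrected query:
SELECT c.id, p.name, c.salary FROM departments p JOIN staff c ON c.dept_id = p.id

Result:
id | name      | salary
---+-----------+-------
1  | Marketing | 102634
2  | Legal     | 136323
3  | HR        | 79110 
4  | HR        | 131793
5  | HR        | 77628 
6  | HR        | 105103
7  | Marketing | 174779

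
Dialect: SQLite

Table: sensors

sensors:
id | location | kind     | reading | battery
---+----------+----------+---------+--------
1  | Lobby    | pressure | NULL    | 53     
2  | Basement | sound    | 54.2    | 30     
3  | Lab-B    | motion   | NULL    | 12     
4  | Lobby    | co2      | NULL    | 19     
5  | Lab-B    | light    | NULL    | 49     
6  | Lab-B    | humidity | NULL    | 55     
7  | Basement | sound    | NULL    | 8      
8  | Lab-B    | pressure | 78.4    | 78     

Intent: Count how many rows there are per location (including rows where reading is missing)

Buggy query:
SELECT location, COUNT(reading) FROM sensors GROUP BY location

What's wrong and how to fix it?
Bug: COUNT(reading) skips NULLs, so groups with missing reading are undercounted

Fix: Replace COUNT(reading) with COUNT(*)

Corrected query:
SELECT location, COUNT(*) FROM sensors GROUP BY location

Result:
location | COUNT(*)
---------+---------
Basement | 2       
Lab-B    | 4       
Lobby    | 2       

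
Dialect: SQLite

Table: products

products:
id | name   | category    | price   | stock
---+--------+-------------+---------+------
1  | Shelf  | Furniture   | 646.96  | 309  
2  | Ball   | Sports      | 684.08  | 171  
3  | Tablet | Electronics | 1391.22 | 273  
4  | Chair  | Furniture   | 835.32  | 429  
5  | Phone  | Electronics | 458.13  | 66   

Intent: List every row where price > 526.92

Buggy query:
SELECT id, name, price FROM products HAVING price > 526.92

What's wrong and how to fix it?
Bug: This is a non-aggregate query (no GROUP BY, no aggregates), so in SQLite the HAVING clause is invalid here; a row-level condition belongs in WHERE

Fix: Use WHERE for row-level filtering

Corrected query:
SELECT id, name, price FROM products WHERE price > 526.92

Result:
id | name   | price  
---+--------+--------
1  | Shelf  | 646.96 
2  | Ball   | 684.08 
3  | Tablet | 1391.22
4  | Chair  | 835.32 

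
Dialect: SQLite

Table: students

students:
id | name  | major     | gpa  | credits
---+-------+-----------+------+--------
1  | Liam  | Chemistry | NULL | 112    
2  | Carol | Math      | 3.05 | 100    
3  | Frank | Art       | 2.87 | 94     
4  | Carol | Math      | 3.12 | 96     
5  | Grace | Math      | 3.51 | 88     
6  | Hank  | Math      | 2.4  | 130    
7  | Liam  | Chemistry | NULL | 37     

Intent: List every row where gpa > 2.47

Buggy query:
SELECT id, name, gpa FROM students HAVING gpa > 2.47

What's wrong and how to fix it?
Bug: This is a non-aggregate query (no GROUP BY, no aggregates), so in SQLite the HAVING clause is invalid here; a row-level condition belongs in WHERE

Fix: Replace HAVING with WHERE since the condition applies to individual rows

Corrected query:
SELECT id, name, gpa FROM students WHERE gpa > 2.47

Result:
id | name  | gpa 
---+-------+-----
2  | Carol | 3.05
3  | Frank | 2.87
4  | Carol | 3.12
5  | Grace | 3.51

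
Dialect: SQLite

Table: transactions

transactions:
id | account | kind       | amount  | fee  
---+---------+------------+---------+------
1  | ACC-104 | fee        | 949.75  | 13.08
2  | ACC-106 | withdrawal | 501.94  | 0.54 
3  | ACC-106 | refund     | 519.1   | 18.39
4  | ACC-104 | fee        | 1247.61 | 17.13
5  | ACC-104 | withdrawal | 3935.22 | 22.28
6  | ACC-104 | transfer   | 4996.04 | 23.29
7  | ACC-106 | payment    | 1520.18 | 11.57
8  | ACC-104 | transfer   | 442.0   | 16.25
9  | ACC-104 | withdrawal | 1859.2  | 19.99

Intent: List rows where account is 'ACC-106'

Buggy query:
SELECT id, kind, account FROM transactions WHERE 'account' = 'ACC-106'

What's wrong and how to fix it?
Bug: Single quotes denote string literals in SQL; the column name is being compared as a constant string

Fix: Remove the quotes around the column name (or use double quotes for an identifier)

Corrected query:
SELECT id, kind, account FROM transactions WHERE account = 'ACC-106'

Result:
id | kind       | account
---+------------+--------
2  | withdrawal | ACC-106
3  | refund     | ACC-106
7  | payment    | ACC-106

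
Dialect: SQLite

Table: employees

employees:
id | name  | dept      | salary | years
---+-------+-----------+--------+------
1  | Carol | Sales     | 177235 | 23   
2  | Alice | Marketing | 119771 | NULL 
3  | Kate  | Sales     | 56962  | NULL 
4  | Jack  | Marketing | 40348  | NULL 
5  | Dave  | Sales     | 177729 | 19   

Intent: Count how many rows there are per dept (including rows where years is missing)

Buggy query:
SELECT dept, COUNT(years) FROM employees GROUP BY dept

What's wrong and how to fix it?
Bug: COUNT(years) skips NULLs, so groups with missing years are undercounted

Fix: Use COUNT(*) to count all rows regardless of NULL

Corrected query:
SELECT dept, COUNT(*) FROM employees GROUP BY dept

Result:
dept      | COUNT(*)
----------+---------
Marketing | 2       
Sales     | 3       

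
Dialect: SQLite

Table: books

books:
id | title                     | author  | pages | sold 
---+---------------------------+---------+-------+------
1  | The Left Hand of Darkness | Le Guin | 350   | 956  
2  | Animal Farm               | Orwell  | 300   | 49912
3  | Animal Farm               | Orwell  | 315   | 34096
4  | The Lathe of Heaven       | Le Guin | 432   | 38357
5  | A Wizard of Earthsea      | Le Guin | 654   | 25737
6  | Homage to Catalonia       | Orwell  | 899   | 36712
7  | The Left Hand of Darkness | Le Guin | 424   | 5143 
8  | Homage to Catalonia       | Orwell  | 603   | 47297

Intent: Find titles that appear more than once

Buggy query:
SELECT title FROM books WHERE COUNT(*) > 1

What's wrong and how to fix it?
Bug: COUNT(*) is an aggregate and cannot be used in WHERE

Fix: Group first, then use HAVING for the count condition

Corrected query:
SELECT title FROM books GROUP BY title HAVING COUNT(*) > 1

Result:
title                    
-------------------------
Animal Farm              
Homage to Catalonia      
The Left Hand of Darkness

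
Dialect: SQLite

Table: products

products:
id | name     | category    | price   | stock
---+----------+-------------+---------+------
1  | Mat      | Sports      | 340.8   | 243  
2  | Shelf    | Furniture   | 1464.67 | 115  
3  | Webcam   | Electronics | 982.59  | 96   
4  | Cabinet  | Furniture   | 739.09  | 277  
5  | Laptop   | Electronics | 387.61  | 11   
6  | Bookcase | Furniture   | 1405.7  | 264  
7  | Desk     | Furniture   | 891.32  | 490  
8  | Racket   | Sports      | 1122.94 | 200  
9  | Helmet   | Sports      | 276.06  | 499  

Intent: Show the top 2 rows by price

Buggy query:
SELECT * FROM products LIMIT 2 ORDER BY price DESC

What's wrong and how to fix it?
Bug: ORDER BY cannot follow LIMIT; LIMIT is the final clause

Fix: Sort with ORDER BY, then apply LIMIT

Corrected query:
SELECT * FROM products ORDER BY price DESC LIMIT 2

Result:
id | name     | category  | price   | stock
---+----------+-----------+---------+------
2  | Shelf    | Furniture | 1464.67 | 115  
6  | Bookcase | Furniture | 1405.7  | 264  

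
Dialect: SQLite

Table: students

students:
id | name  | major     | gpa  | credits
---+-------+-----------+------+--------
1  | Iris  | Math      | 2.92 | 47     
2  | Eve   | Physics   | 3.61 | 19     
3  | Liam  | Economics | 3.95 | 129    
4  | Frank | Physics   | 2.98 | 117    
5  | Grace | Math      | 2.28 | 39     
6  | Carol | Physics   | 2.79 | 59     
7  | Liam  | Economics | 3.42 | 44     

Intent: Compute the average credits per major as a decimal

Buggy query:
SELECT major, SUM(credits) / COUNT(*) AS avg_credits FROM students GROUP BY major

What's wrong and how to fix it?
Bug: Both operands are integers, so '/' performs integer division and truncates

Fix: Cast one side to REAL so the division keeps the fractional part

Corrected query:
SELECT major, SUM(credits) * 1.0 / COUNT(*) AS avg_credits FROM students GROUP BY major

Result:
major     | avg_credits
----------+------------
Economics | 86.5       
Math      | 43         
Physics   | 65         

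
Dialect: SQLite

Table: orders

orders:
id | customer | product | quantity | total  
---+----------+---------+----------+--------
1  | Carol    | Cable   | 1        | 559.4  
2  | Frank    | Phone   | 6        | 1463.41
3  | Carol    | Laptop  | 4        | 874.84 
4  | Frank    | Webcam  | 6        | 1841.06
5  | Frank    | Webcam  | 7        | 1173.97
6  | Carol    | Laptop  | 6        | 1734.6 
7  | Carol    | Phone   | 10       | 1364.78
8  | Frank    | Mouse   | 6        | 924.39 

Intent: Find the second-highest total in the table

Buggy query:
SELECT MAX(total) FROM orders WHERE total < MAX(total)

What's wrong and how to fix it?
Bug: The inner MAX is an aggregate inside WHERE, which is not allowed

Fix: Compute the overall MAX in a subquery, then take MAX of rows below it

Corrected query:
SELECT MAX(total) FROM orders WHERE total < (SELECT MAX(total) FROM orders)

Result:
MAX(total)
----------
1734.6    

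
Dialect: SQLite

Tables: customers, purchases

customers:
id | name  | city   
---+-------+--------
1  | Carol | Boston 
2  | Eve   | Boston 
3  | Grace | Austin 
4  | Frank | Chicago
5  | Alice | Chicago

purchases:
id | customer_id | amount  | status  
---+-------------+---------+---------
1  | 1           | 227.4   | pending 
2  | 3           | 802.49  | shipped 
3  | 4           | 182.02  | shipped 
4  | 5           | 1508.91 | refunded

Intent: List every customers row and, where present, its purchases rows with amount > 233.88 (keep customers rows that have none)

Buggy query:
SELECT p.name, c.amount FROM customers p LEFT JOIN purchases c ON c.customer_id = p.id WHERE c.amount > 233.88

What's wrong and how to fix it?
Bug: Filtering c.amount in WHERE discards the NULL rows produced by LEFT JOIN, turning it into an inner join

Fix: Move the right-table condition into the ON clause so unmatched parents are kept

Corrected query:
SELECT p.name, c.amount FROM customers p LEFT JOIN purchases c ON c.customer_id = p.id AND c.amount > 233.88

Result:
name  | amount 
------+--------
Carol | NULL   
Eve   | NULL   
Grace | 802.49 
Frank | NULL   
Alice | 1508.91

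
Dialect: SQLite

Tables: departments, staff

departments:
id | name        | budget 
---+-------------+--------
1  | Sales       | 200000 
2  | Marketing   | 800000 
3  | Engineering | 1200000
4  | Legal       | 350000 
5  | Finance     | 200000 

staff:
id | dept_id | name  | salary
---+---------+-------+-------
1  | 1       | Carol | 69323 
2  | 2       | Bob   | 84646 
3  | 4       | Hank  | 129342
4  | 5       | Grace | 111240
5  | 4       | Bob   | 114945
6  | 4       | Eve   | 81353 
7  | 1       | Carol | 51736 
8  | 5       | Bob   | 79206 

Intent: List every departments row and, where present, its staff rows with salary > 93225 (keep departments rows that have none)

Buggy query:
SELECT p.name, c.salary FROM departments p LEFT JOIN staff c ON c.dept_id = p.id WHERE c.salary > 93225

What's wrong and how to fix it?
Bug: A WHERE condition on the right-hand table after LEFT JOIN drops unmatched parents

Fix: Put 'c.salary > 93225' in the JOIN's ON clause instead of WHERE

Corrected query:
SELECT p.name, c.salary FROM departments p LEFT JOIN staff c ON c.dept_id = p.id AND c.salary > 93225

Result:
name        | salary
------------+-------
Sales       | NULL  
Marketing   | NULL  
Engineering | NULL  
Legal       | 114945
Legal       | 129342
Finance     | 111240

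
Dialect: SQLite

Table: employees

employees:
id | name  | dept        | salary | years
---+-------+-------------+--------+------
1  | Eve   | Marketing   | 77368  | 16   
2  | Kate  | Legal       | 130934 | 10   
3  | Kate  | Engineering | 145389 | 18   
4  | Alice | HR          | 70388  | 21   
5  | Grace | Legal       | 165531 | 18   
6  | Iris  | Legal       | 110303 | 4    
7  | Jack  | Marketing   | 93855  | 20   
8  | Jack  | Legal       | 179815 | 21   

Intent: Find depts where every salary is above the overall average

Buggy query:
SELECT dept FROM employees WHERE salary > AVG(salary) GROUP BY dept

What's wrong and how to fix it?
Bug: WHERE evaluates per row before aggregation, so AVG() is unavailable

Fix: Compute the overall average in a scalar subquery and compare each group's MIN against it in HAVING

Corrected query:
SELECT dept FROM employees GROUP BY dept HAVING MIN(salary) > (SELECT AVG(salary) FROM employees)

Result:
dept       
-----------
Engineering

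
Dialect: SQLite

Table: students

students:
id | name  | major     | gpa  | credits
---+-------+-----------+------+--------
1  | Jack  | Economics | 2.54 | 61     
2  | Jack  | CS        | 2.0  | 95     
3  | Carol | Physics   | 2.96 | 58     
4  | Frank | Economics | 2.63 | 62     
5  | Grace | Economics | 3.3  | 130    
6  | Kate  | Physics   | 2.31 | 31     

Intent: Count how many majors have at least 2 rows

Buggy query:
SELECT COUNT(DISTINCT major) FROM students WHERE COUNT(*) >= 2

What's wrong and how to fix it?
Bug: COUNT(*) cannot appear in WHERE; the per-group count doesn't exist yet

Fix: Use a subquery that GROUPs and filters with HAVING, then count its rows

Corrected query:
SELECT COUNT(*) FROM (SELECT major FROM students GROUP BY major HAVING COUNT(*) >= 2)

Result:
COUNT(*)
--------
2       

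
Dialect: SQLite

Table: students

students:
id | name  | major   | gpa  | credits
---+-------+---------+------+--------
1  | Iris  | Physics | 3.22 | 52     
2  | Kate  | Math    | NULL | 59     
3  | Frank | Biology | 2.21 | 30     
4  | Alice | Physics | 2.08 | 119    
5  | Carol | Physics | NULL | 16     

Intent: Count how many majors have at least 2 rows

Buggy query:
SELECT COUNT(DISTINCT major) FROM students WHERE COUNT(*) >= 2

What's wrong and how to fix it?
Bug: COUNT(*) cannot appear in WHERE; the per-group count doesn't exist yet

Fix: Group first with HAVING COUNT(*) >= 2, then COUNT the resulting groups

Corrected query:
SELECT COUNT(*) FROM (SELECT major FROM students GROUP BY major HAVING COUNT(*) >= 2)

Result:
COUNT(*)
--------
1       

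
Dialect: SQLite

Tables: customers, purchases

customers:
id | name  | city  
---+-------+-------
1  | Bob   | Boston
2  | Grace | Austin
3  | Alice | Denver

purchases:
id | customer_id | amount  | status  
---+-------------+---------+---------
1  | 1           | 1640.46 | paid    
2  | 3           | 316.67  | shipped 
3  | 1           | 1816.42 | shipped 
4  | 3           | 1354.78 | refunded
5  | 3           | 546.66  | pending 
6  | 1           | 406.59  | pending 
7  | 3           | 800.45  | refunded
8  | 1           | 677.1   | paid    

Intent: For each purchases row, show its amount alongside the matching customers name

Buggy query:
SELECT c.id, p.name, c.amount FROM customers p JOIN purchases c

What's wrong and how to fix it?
Bug: Missing join condition: each purchases row is matched to all customers rows instead of just its own

Fix: Add ON c.customer_id = p.id to the JOIN

Corrected query:
SELECT c.id, p.name, c.amount FROM customers p JOIN purchases c ON c.customer_id = p.id

Result:
id | name  | amount 
---+-------+--------
1  | Bob   | 1640.46
2  | Alice | 316.67 
3  | Bob   | 1816.42
4  | Alice | 1354.78
5  | Alice | 546.66 
6  | Bob   | 406.59 
7  | Alice | 800.45 
8  | Bob   | 677.1  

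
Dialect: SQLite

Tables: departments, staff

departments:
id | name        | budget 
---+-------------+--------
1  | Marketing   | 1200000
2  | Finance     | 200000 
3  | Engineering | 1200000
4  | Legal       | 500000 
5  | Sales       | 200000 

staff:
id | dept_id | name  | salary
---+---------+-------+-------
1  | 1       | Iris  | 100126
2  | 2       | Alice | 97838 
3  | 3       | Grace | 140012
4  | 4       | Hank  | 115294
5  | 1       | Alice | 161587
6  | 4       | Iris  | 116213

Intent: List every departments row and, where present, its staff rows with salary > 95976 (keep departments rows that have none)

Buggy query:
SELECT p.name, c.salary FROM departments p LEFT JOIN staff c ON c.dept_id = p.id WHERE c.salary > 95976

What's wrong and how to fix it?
Bug: A WHERE condition on the right-hand table after LEFT JOIN drops unmatched parents

Fix: Move the right-table condition into the ON clause so unmatched parents are kept

Corrected query:
SELECT p.name, c.salary FROM departments p LEFT JOIN staff c ON c.dept_id = p.id AND c.salary > 95976

Result:
name        | salary
------------+-------
Marketing   | 100126
Marketing   | 161587
Finance     | 97838 
Engineering | 140012
Legal       | 115294
Legal       | 116213
Sales       | NULL  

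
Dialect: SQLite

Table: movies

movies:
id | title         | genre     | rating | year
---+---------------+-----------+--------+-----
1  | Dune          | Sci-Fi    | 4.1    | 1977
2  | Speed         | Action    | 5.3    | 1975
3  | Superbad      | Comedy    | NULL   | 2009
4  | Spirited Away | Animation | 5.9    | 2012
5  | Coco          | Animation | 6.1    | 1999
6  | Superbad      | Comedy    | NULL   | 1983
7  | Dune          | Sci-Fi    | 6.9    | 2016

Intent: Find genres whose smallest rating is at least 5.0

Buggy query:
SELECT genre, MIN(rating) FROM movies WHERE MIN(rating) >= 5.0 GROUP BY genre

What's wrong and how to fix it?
Bug: MIN() in WHERE is a misuse of aggregate

Fix: Use HAVING for the per-group MIN condition

Corrected query:
SELECT genre, MIN(rating) FROM movies GROUP BY genre HAVING MIN(rating) >= 5.0

Result:
genre     | MIN(rating)
----------+------------
Action    | 5.3        
Animation | 5.9        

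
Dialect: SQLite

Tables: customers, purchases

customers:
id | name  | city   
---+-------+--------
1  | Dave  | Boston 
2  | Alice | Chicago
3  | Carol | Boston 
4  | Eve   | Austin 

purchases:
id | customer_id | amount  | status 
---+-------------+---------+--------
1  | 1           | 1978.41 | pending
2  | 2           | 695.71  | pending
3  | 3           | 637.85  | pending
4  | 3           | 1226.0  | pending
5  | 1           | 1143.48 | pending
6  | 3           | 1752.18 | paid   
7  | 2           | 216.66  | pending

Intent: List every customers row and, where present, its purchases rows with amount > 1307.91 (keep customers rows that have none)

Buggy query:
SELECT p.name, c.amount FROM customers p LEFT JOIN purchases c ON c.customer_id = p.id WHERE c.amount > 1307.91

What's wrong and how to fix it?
Bug: Filtering c.amount in WHERE discards the NULL rows produced by LEFT JOIN, turning it into an inner join

Fix: Put 'c.amount > 1307.91' in the JOIN's ON clause instead of WHERE

Corrected query:
SELECT p.name, c.amount FROM customers p LEFT JOIN purchases c ON c.customer_id = p.id AND c.amount > 1307.91

Result:
name  | amount 
------+--------
Dave  | 1978.41
Alice | NULL   
Carol | 1752.18
Eve   | NULL   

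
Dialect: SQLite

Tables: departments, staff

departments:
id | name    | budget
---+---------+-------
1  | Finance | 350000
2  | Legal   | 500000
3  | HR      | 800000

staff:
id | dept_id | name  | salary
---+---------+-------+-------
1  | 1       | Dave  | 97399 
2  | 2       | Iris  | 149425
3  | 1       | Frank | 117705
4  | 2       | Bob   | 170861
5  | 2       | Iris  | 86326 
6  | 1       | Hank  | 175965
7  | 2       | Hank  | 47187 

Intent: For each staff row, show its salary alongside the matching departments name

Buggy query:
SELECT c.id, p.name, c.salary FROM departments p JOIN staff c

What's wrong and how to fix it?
Bug: JOIN with no ON clause produces a cartesian product; every staff row pairs with every departments row

Fix: Specify the join condition linking the foreign key to the parent id

Corrected query:
SELECT c.id, p.name, c.salary FROM departments p JOIN staff c ON c.dept_id = p.id

Result:
id | name    | salary
---+---------+-------
1  | Finance | 97399 
2  | Legal   | 149425
3  | Finance | 117705
4  | Legal   | 170861
5  | Legal   | 86326 
6  | Finance | 175965
7  | Legal   | 47187 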